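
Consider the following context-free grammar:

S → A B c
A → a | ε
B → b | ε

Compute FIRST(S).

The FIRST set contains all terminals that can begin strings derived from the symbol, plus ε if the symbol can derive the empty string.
FIRST(A) = {a, ε} (A → a | ε) and FIRST(B) = {b, ε} (B → b | ε).
For S → A B c: add FIRST(A) minus ε = {a}; A is nullable, so also add FIRST(B) minus ε = {b}; B is nullable too, so also add FIRST(c) = {c}. The terminal c is never erased, so S is not nullable and ε is not included.
FIRST(S) = {a, b, c}.

Final answer: {a, b, c}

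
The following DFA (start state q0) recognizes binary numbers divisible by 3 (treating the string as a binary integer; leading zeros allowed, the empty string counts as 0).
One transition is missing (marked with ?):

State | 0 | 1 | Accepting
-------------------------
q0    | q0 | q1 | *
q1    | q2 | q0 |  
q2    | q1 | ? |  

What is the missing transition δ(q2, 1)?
q2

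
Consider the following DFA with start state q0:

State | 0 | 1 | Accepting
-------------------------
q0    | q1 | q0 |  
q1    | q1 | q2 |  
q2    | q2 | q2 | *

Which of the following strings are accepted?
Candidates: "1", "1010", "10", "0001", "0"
"1": q0 → q0; q0 is not accepting → rejected
"1010": q0 → q0 → q1 → q2 → q2; q2 is accepting → accepted
"10": q0 → q0 → q1; q1 is not accepting → rejected
"0001": q0 → q1 → q1 → q1 → q2; q2 is accepting → accepted
"0": q0 → q1; q1 is not accepting → rejected

Final answer: "1010", "0001"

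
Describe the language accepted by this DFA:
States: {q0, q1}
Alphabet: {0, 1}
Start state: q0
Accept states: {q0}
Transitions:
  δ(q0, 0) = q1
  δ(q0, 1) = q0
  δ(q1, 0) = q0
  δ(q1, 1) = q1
Analyzing the DFA structure:
Start state: q0
Accept states: {q0}
Interpreting what each state remembers (checking against the transitions):
  q0: an even number of 0s has been read so far
  q1: an odd number of 0s has been read so far
  δ(q0, 0): in q0 (an even number of 0s has been read so far), after reading 0 we have: an odd number of 0s has been read so far → q1
  δ(q0, 1): in q0 (an even number of 0s has been read so far), after reading 1 we have: an even number of 0s has been read so far → q0
  δ(q1, 0): in q1 (an odd number of 0s has been read so far), after reading 0 we have: an even number of 0s has been read so far → q0
  δ(q1, 1): in q1 (an odd number of 0s has been read so far), after reading 1 we have: an odd number of 0s has been read so far → q1
A string is accepted iff it ends in {q0}, i.e. an even number of 0s has been read so far.
Language: All binary strings with an even number of 0s

Final answer: All binary strings with an even number of 0s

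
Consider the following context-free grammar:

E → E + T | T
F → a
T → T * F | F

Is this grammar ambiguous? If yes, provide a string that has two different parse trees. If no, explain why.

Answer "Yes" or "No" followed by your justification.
This is the standard stratified expression grammar: '+' is introduced only by the left-recursive rule E → E + T and '*' only by the left-recursive rule T → T * F, with F → a. For any string, the last '+' must be the one produced at the root E (everything after it is a T containing no '+'), and likewise within each T the last '*' is produced at its root. This fixes the parse tree uniquely (left-associative, '*' binding tighter than '+'), so every string has exactly one parse tree.

Final answer: No - the grammar is unambiguous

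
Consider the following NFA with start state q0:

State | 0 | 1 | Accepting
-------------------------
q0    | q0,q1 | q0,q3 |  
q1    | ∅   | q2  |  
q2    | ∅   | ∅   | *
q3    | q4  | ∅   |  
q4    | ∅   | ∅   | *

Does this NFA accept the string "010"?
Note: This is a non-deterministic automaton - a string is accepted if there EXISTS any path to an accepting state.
Track the set of states the NFA could be in: start {q0}
Read '0': {q0} → {q0, q1}
Read '1': {q0, q1} → {q0, q2, q3}
Read '0': {q0, q2, q3} → {q0, q1, q4}
Final set {q0, q1, q4} contains accepting state(s) {q4} → accepted.

Final answer: Yes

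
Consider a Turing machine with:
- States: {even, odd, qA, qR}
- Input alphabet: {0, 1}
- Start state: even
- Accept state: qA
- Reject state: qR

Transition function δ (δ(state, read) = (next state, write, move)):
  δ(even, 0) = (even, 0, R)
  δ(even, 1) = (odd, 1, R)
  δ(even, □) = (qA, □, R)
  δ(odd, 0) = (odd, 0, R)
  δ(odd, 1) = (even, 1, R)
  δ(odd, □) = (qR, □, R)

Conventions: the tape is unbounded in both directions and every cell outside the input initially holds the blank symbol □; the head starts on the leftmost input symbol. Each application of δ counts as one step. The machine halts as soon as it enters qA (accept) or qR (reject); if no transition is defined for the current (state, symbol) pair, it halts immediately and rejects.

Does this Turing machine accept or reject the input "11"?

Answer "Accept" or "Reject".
Step 0: [even]11 (head at position 0)
Step 1: δ(even, 1) = (odd, 1, R)  ⊢  1[odd]1 (head at position 1)
Step 2: δ(odd, 1) = (even, 1, R)  ⊢  11[even]□ (head at position 2)
Step 3: δ(even, □) = (qA, □, R)  ⊢  11□[qA]□ (head at position 3)
The machine is in qA, so it halts and accepts.

Final answer: Accept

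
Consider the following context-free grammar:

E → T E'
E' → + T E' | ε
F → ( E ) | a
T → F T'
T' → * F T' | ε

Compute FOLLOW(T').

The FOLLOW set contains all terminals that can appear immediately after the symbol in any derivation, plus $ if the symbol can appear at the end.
Useful FIRST sets: FIRST(E') = {+, ε}, FIRST(T') = {*, ε} (both E' and T' are nullable).
FOLLOW(E): E is the start symbol → $; E appears in F → ( E ) followed by ')' → FOLLOW(E) = {), $}.
FOLLOW(E'): E' appears at the right end of E → T E' and of E' → + T E', so FOLLOW(E') ⊇ FOLLOW(E) (the second occurrence adds nothing new). FOLLOW(E') = {), $}.
FOLLOW(T): in E → T E' and E' → + T E', T is followed by E': add FIRST(E') minus ε = {+}; since E' is nullable, also add FOLLOW(E) and FOLLOW(E') = {), $}. FOLLOW(T) = {+, ), $}.
FOLLOW(T'): T' appears at the right end of T → F T' and of T' → * F T', so FOLLOW(T') = FOLLOW(T) = {+, ), $}.

Final answer: {$, ), +}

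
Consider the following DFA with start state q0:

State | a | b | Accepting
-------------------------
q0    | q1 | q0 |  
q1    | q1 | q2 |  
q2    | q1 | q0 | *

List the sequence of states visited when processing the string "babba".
q0 → q0 → q1 → q2 → q0 → q1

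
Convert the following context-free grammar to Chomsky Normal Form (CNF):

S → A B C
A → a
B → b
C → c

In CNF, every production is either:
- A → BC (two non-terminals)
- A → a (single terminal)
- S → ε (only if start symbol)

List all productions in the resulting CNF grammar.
The grammar has no ε-productions or unit productions to eliminate.
A → a is already in CNF (single terminal) – keep it.
B → b is already in CNF (single terminal) – keep it.
C → c is already in CNF (single terminal) – keep it.
S → A B C has 3 symbols on the right: break it into binary productions S → A X0, X0 → B C.
Resulting CNF grammar (5 productions): A → a; B → b; C → c; S → A X0; X0 → B C

Final answer: A → a; B → b; C → c; S → A X0; X0 → B C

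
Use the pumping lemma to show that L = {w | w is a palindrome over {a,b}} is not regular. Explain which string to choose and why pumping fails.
Language: L = {w | w is a palindrome over {a,b}} (strings that read the same forwards and backwards)
Step 1: Assume for contradiction that L is regular, with pumping length p.
Step 2: Choose s = a^p b a^p. Then s ∈ L (it reads the same forwards and backwards) and |s| ≥ p.
Step 3: Consider any decomposition s = xyz with |xy| ≤ p and |y| > 0. Since |xy| ≤ p and the first p symbols of s are all a's, y = a^k for some k with 1 ≤ k ≤ p.
Step 4: Pumping up (i = 2): xy²z = a^(p+k) b a^p. Its reverse is a^p b a^(p+k) ≠ a^(p+k) b a^p (the single b is no longer in the middle), so xy²z is not a palindrome and xy²z ∉ L.
This contradicts the pumping lemma, so L is not regular.

Final answer: Choose s = a^p b a^p. Since |xy| ≤ p, y = a^k with k ≥ 1. Then xy²z = a^(p+k) b a^p is not a palindrome, so ∉ L.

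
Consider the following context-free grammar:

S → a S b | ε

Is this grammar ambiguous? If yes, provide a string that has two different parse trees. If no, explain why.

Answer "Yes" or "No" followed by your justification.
At every step exactly one production applies: if the remaining string to generate is non-empty it starts with a and ends with b, forcing S → a S b; if it is empty, S → ε is forced. Hence each string a^n b^n has exactly one derivation (S → a S b applied n times, then S → ε) and one parse tree.

Final answer: No - the grammar is unambiguous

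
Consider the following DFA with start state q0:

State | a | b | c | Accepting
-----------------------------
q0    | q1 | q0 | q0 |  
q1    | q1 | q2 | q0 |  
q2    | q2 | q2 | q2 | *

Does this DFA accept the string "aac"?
Start in q0.
Read 'a': q0 → q1
Read 'a': q1 → q1
Read 'c': q1 → q0
Final state q0 is not accepting, so the string is rejected.

Final answer: No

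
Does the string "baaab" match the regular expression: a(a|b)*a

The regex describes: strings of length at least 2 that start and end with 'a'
No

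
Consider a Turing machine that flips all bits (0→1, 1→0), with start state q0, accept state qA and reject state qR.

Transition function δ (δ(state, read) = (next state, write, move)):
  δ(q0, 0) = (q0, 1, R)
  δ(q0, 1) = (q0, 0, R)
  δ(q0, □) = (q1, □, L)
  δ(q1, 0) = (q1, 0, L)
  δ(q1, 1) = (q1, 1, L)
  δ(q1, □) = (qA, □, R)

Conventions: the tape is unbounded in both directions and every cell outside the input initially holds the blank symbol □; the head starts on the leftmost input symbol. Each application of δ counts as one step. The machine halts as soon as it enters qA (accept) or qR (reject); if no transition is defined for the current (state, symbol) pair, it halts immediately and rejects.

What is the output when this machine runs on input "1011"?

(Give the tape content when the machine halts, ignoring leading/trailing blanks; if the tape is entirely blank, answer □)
Step 0: [q0]1011 (head at position 0)
Step 1: δ(q0, 1) = (q0, 0, R)  ⊢  0[q0]011 (head at position 1)
Step 2: δ(q0, 0) = (q0, 1, R)  ⊢  01[q0]11 (head at position 2)
Step 3: δ(q0, 1) = (q0, 0, R)  ⊢  010[q0]1 (head at position 3)
Step 4: δ(q0, 1) = (q0, 0, R)  ⊢  0100[q0]□ (head at position 4)
Step 5: δ(q0, □) = (q1, □, L)  ⊢  010[q1]0□ (head at position 3)
Step 6: δ(q1, 0) = (q1, 0, L)  ⊢  01[q1]00□ (head at position 2)
Step 7: δ(q1, 0) = (q1, 0, L)  ⊢  0[q1]100□ (head at position 1)
Step 8: δ(q1, 1) = (q1, 1, L)  ⊢  [q1]0100□ (head at position 0)
Step 9: δ(q1, 0) = (q1, 0, L)  ⊢  [q1]□0100□ (head at position -1)
Step 10: δ(q1, □) = (qA, □, R)  ⊢  □[qA]0100□ (head at position 0)
The machine is in qA, so it halts and accepts.
Tape content when halted (ignoring surrounding blanks): 0100

Final answer: Output: 0100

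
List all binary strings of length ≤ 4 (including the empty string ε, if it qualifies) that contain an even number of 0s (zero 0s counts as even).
Checking every binary string of length 0 to 4:
  Length 0: accepted: ε | rejected: (none)
  Length 1: accepted: 1 | rejected: 0
  Length 2: accepted: 00, 11 | rejected: 01, 10
  Length 3: accepted: 001, 010, 100, 111 | rejected: 000, 011, 101, 110
  Length 4: accepted: 0000, 0011, 0101, 0110, 1001, 1010, 1100, 1111 | rejected: 0001, 0010, 0100, 0111, 1000, 1011, 1101, 1110
Total: 16 string(s).

Final answer: ε, 1, 00, 11, 001, 010, 100, 111, 0000, 0011, 0101, 0110, 1001, 1010, 1100, 1111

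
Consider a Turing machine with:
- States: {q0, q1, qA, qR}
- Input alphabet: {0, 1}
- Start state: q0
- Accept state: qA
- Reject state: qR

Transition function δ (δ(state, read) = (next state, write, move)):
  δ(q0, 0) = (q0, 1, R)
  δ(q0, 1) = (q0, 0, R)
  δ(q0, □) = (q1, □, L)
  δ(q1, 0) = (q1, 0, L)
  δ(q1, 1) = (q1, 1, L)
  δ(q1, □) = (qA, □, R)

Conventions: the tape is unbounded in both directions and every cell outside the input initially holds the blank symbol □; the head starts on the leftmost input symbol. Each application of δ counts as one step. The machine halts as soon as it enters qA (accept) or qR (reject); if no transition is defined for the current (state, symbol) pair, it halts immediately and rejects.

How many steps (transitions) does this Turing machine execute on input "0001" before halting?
Step 0: [q0]0001 (head at position 0)
Step 1: δ(q0, 0) = (q0, 1, R)  ⊢  1[q0]001 (head at position 1)
Step 2: δ(q0, 0) = (q0, 1, R)  ⊢  11[q0]01 (head at position 2)
Step 3: δ(q0, 0) = (q0, 1, R)  ⊢  111[q0]1 (head at position 3)
Step 4: δ(q0, 1) = (q0, 0, R)  ⊢  1110[q0]□ (head at position 4)
Step 5: δ(q0, □) = (q1, □, L)  ⊢  111[q1]0□ (head at position 3)
Step 6: δ(q1, 0) = (q1, 0, L)  ⊢  11[q1]10□ (head at position 2)
Step 7: δ(q1, 1) = (q1, 1, L)  ⊢  1[q1]110□ (head at position 1)
Step 8: δ(q1, 1) = (q1, 1, L)  ⊢  [q1]1110□ (head at position 0)
Step 9: δ(q1, 1) = (q1, 1, L)  ⊢  [q1]□1110□ (head at position -1)
Step 10: δ(q1, □) = (qA, □, R)  ⊢  □[qA]1110□ (head at position 0)
The machine is in qA, so it halts and accepts.
Number of transitions executed: 10.

Final answer: 10 steps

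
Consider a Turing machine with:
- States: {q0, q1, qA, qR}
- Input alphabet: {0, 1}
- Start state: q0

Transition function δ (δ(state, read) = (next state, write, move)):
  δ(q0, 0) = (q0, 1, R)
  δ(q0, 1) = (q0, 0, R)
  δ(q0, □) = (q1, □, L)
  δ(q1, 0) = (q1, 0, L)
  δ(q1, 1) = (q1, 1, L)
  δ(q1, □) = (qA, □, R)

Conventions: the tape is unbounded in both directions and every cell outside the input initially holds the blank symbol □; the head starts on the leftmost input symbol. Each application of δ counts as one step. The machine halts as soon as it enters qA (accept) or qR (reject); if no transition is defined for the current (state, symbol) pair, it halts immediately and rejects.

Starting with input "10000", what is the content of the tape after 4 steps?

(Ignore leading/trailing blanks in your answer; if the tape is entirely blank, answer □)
Step 0: [q0]10000 (head at position 0)
Step 1: δ(q0, 1) = (q0, 0, R)  ⊢  0[q0]0000 (head at position 1)
Step 2: δ(q0, 0) = (q0, 1, R)  ⊢  01[q0]000 (head at position 2)
Step 3: δ(q0, 0) = (q0, 1, R)  ⊢  011[q0]00 (head at position 3)
Step 4: δ(q0, 0) = (q0, 1, R)  ⊢  0111[q0]0 (head at position 4)
Tape after 4 steps (ignoring surrounding blanks): 01110

Final answer: Tape: 01110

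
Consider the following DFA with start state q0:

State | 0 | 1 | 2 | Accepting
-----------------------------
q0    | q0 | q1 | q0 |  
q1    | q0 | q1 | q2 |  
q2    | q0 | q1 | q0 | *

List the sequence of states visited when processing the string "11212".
q0 → q1 → q1 → q2 → q1 → q2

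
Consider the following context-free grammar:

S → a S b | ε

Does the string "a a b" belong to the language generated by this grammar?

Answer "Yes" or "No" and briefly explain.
Every derivation applies S → a S b some number n of times and then S → ε, producing a^n b^n with equally many a's and b's. The string a a b has two a's but only one b, so it cannot be derived.

Final answer: No - no valid derivation exists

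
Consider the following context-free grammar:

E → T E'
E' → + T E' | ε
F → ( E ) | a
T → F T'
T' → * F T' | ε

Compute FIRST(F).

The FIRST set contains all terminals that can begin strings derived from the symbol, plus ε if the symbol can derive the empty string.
FIRST(F): F → ( E ) contributes '(' and F → a contributes 'a', so FIRST(F) = {(, a}. F is not nullable.

Final answer: {(, a}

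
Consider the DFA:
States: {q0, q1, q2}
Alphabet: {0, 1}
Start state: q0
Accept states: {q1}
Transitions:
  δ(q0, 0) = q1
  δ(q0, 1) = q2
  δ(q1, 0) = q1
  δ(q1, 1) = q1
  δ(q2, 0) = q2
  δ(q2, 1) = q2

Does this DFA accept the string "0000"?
Processing string "0000":
  q0 --0--> q1
  q1 --0--> q1
  q1 --0--> q1
  q1 --0--> q1
Final state: q1
Accept states: {q1}
q1 is an accept state, so the string is accepted.

Final answer: Yes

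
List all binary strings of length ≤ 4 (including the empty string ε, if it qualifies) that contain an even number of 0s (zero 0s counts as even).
Checking every binary string of length 0 to 4:
  Length 0: accepted: ε | rejected: (none)
  Length 1: accepted: 1 | rejected: 0
  Length 2: accepted: 00, 11 | rejected: 01, 10
  Length 3: accepted: 001, 010, 100, 111 | rejected: 000, 011, 101, 110
  Length 4: accepted: 0000, 0011, 0101, 0110, 1001, 1010, 1100, 1111 | rejected: 0001, 0010, 0100, 0111, 1000, 1011, 1101, 1110
Total: 16 string(s).

Final answer: ε, 1, 00, 11, 001, 010, 100, 111, 0000, 0011, 0101, 0110, 1001, 1010, 1100, 1111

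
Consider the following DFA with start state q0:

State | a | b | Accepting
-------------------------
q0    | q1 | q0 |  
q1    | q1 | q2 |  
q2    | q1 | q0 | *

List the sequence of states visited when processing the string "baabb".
q0 → q0 → q1 → q1 → q2 → q0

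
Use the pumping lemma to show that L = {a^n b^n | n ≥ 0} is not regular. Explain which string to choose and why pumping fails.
Language: L = {a^n b^n | n ≥ 0} (equal numbers of a's followed by b's)
Step 1: Assume for contradiction that L is regular, with pumping length p.
Step 2: Choose s = a^p b^p. Then s ∈ L (it has p a's followed by p b's) and |s| ≥ p.
Step 3: Consider any decomposition s = xyz with |xy| ≤ p and |y| > 0. Since |xy| ≤ p and the first p symbols of s are all a's, y = a^k for some k with 1 ≤ k ≤ p.
Step 4: Pumping up (i = 2): xy²z = a^(p+k) b^p, which has more a's than b's, so xy²z ∉ L.
This contradicts the pumping lemma, so L is not regular.

Final answer: Choose s = a^p b^p. Since |xy| ≤ p, y = a^k with k ≥ 1. Then xy²z = a^(p+k) b^p ∉ L.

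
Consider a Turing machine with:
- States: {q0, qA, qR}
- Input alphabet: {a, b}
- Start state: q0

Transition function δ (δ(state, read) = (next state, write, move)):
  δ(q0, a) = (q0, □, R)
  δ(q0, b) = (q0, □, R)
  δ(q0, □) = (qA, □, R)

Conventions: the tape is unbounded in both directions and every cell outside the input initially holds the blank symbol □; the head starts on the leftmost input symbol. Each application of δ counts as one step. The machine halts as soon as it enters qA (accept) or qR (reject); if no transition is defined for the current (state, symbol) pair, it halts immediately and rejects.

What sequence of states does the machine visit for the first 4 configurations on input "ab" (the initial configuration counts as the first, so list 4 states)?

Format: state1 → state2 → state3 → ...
Step 0: [q0]ab (head at position 0)
Step 1: δ(q0, a) = (q0, □, R)  ⊢  □[q0]b (head at position 1)
Step 2: δ(q0, b) = (q0, □, R)  ⊢  □□[q0]□ (head at position 2)
Step 3: δ(q0, □) = (qA, □, R)  ⊢  □□□[qA]□ (head at position 3)
Reading off the states of these 4 configurations: q0 → q0 → q0 → qA

Final answer: q0 → q0 → q0 → qA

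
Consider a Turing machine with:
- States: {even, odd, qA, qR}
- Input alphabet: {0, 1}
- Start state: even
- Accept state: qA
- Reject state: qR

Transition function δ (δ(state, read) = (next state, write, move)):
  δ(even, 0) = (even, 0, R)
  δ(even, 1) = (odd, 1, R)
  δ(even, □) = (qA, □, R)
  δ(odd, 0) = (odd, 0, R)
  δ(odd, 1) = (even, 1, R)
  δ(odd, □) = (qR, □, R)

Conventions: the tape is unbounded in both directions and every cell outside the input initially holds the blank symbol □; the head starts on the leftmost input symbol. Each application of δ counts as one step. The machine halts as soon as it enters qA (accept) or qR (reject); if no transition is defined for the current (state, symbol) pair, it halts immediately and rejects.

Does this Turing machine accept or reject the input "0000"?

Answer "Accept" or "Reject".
Step 0: [even]0000 (head at position 0)
Step 1: δ(even, 0) = (even, 0, R)  ⊢  0[even]000 (head at position 1)
Step 2: δ(even, 0) = (even, 0, R)  ⊢  00[even]00 (head at position 2)
Step 3: δ(even, 0) = (even, 0, R)  ⊢  000[even]0 (head at position 3)
Step 4: δ(even, 0) = (even, 0, R)  ⊢  0000[even]□ (head at position 4)
Step 5: δ(even, □) = (qA, □, R)  ⊢  0000□[qA]□ (head at position 5)
The machine is in qA, so it halts and accepts.

Final answer: Accept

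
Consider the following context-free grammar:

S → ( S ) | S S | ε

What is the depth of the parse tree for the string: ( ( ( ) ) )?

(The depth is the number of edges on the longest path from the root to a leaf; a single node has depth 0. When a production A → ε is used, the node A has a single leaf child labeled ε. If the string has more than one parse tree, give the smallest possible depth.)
The string is 3 nested pairs. The shallowest parse tree applies S → ( S ) 3 times (one node per nested pair, each a child of the previous) and then S → ε in the middle.
S nodes at depths 0..3, ε leaf at depth 4; parentheses leaves are at depths 1..3.
(Using S → S S with an S → ε child anywhere only adds levels, so it cannot give a shallower tree.)
Depth = 4.

Final answer: 4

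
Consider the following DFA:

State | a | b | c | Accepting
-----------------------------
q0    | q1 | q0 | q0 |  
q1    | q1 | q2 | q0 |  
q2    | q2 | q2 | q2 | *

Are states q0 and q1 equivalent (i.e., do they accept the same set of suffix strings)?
Try the suffix "b".
From q0: q0 → q0 — not accepting.
From q1: q1 → q2 — accepting.
The two states disagree on this suffix, so they are not equivalent.

Final answer: No. Distinguishing string: "b" - accepted from q1 but not from q0.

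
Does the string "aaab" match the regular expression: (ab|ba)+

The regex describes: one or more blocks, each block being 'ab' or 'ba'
No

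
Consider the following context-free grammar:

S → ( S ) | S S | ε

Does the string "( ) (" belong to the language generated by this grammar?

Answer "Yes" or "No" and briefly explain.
Each production adds parentheses only in matched pairs (S → ( S )) or none at all, so every derived string has equally many '(' and ')'. The string ( ) ( has two '(' and one ')', so it cannot be derived.

Final answer: No - no valid derivation exists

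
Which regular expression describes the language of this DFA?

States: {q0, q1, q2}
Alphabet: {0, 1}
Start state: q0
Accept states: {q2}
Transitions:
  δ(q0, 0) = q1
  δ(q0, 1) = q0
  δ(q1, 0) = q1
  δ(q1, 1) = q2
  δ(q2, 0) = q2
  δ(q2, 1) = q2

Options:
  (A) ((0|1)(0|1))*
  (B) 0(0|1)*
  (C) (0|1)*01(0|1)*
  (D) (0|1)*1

Testing sample strings against the DFA:
  '1101' -> accepted
  '001' -> accepted
  '00010' -> accepted
  '1111' -> rejected
Checking each option for a counterexample:
  (A) ((0|1)(0|1))*: ε is rejected by the DFA but matches the regex → eliminated
  (B) 0(0|1)*: '0' is rejected by the DFA but matches the regex → eliminated
  (C) (0|1)*01(0|1)*: agrees with the DFA on all strings of length ≤ 4
  (D) (0|1)*1: '1' is rejected by the DFA but matches the regex → eliminated
Only (C) (0|1)*01(0|1)* is consistent with the DFA.

Final answer: (C) (0|1)*01(0|1)*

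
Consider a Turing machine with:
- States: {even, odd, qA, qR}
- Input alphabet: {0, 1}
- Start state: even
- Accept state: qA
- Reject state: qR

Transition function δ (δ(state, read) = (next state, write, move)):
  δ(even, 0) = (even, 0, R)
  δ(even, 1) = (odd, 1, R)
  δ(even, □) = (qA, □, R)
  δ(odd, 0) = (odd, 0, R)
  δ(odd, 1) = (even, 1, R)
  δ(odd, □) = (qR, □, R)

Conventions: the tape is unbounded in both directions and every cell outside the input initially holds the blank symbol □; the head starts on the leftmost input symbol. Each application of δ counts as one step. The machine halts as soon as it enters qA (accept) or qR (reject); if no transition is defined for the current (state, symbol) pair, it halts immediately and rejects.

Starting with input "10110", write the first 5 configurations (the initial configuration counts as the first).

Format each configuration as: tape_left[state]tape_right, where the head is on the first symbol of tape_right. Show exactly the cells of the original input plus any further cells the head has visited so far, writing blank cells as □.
Step 0: [even]10110 (head at position 0)
Step 1: δ(even, 1) = (odd, 1, R)  ⊢  1[odd]0110 (head at position 1)
Step 2: δ(odd, 0) = (odd, 0, R)  ⊢  10[odd]110 (head at position 2)
Step 3: δ(odd, 1) = (even, 1, R)  ⊢  101[even]10 (head at position 3)
Step 4: δ(even, 1) = (odd, 1, R)  ⊢  1011[odd]0 (head at position 4)

Final answer: [even]10110 ⊢ 1[odd]0110 ⊢ 10[odd]110 ⊢ 101[even]10 ⊢ 1011[odd]0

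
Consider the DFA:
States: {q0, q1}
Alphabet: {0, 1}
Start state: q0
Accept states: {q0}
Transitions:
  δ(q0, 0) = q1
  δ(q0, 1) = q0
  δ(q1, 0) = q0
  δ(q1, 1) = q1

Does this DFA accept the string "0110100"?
Processing string "0110100":
  q0 --0--> q1
  q1 --1--> q1
  q1 --1--> q1
  q1 --0--> q0
  q0 --1--> q0
  q0 --0--> q1
  q1 --0--> q0
Final state: q0
Accept states: {q0}
q0 is an accept state, so the string is accepted.

Final answer: Yes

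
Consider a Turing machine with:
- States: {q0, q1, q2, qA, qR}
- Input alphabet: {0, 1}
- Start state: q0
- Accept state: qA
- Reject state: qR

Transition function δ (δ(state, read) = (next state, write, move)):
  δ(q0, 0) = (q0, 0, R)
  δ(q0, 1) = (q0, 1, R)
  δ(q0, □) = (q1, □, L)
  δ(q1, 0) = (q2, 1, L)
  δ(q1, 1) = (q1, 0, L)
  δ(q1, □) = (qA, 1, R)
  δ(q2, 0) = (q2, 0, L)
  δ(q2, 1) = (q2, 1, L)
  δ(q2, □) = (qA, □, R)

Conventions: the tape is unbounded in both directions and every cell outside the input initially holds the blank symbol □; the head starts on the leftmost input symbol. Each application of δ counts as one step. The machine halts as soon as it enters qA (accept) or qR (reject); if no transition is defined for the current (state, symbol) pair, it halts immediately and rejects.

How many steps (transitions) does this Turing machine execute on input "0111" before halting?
Step 0: [q0]0111 (head at position 0)
Step 1: δ(q0, 0) = (q0, 0, R)  ⊢  0[q0]111 (head at position 1)
Step 2: δ(q0, 1) = (q0, 1, R)  ⊢  01[q0]11 (head at position 2)
Step 3: δ(q0, 1) = (q0, 1, R)  ⊢  011[q0]1 (head at position 3)
Step 4: δ(q0, 1) = (q0, 1, R)  ⊢  0111[q0]□ (head at position 4)
Step 5: δ(q0, □) = (q1, □, L)  ⊢  011[q1]1□ (head at position 3)
Step 6: δ(q1, 1) = (q1, 0, L)  ⊢  01[q1]10□ (head at position 2)
Step 7: δ(q1, 1) = (q1, 0, L)  ⊢  0[q1]100□ (head at position 1)
Step 8: δ(q1, 1) = (q1, 0, L)  ⊢  [q1]0000□ (head at position 0)
Step 9: δ(q1, 0) = (q2, 1, L)  ⊢  [q2]□1000□ (head at position -1)
Step 10: δ(q2, □) = (qA, □, R)  ⊢  □[qA]1000□ (head at position 0)
The machine is in qA, so it halts and accepts.
Number of transitions executed: 10.

Final answer: 10 steps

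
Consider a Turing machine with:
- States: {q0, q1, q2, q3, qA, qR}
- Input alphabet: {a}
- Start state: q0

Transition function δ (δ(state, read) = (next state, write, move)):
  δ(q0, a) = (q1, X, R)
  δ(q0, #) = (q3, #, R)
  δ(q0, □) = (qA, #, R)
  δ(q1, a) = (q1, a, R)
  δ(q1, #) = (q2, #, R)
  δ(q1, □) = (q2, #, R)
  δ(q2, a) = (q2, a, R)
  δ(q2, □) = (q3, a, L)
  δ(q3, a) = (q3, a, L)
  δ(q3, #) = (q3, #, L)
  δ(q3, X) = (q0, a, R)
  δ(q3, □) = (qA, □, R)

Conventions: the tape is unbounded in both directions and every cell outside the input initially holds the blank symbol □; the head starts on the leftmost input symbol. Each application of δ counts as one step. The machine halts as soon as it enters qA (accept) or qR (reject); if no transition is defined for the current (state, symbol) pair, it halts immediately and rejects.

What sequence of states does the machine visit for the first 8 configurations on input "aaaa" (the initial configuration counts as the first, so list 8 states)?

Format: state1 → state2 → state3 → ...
Step 0: [q0]aaaa (head at position 0)
Step 1: δ(q0, a) = (q1, X, R)  ⊢  X[q1]aaa (head at position 1)
Step 2: δ(q1, a) = (q1, a, R)  ⊢  Xa[q1]aa (head at position 2)
Step 3: δ(q1, a) = (q1, a, R)  ⊢  Xaa[q1]a (head at position 3)
Step 4: δ(q1, a) = (q1, a, R)  ⊢  Xaaa[q1]□ (head at position 4)
Step 5: δ(q1, □) = (q2, #, R)  ⊢  Xaaa#[q2]□ (head at position 5)
Step 6: δ(q2, □) = (q3, a, L)  ⊢  Xaaa[q3]#a (head at position 4)
Step 7: δ(q3, #) = (q3, #, L)  ⊢  Xaa[q3]a#a (head at position 3)
Reading off the states of these 8 configurations: q0 → q1 → q1 → q1 → q1 → q2 → q3 → q3

Final answer: q0 → q1 → q1 → q1 → q1 → q2 → q3 → q3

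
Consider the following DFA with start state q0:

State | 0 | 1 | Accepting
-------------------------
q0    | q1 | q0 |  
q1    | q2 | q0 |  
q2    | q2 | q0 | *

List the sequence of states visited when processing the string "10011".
q0 → q0 → q1 → q2 → q0 → q0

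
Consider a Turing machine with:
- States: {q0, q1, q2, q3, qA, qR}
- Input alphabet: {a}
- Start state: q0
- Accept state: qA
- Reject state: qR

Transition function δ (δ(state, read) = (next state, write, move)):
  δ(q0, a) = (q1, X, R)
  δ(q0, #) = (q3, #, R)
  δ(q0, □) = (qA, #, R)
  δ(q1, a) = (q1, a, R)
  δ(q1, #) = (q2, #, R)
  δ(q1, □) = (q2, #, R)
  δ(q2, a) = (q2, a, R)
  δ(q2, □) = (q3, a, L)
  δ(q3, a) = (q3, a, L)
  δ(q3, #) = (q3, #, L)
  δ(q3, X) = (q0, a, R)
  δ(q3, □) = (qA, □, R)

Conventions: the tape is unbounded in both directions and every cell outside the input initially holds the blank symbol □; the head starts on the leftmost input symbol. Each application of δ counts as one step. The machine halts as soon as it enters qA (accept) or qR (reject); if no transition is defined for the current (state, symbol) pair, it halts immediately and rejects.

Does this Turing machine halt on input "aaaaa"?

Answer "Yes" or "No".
Trace (configuration after each step, as tape_left[state]tape_right with head position):
Step 0: [q0]aaaaa (head at position 0)
Step 1: X[q1]aaaa (head 1)
Step 2: Xa[q1]aaa (head 2)
Step 3: Xaa[q1]aa (head 3)
Step 4: Xaaa[q1]a (head 4)
Step 5: Xaaaa[q1]□ (head 5)
Step 6: Xaaaa#[q2]□ (head 6)
Step 7: Xaaaa[q3]#a (head 5)
Step 8: Xaaa[q3]a#a (head 4)
Step 9: Xaa[q3]aa#a (head 3)
Step 10: Xa[q3]aaa#a (head 2)
Step 11: X[q3]aaaa#a (head 1)
Step 12: [q3]Xaaaa#a (head 0)
Step 13: a[q0]aaaa#a (head 1)
Step 14: aX[q1]aaa#a (head 2)
Step 15: aXa[q1]aa#a (head 3)
Step 16: aXaa[q1]a#a (head 4)
Step 17: aXaaa[q1]#a (head 5)
Step 18: aXaaa#[q2]a (head 6)
Step 19: aXaaa#a[q2]□ (head 7)
Step 20: aXaaa#[q3]aa (head 6)
Step 21: aXaaa[q3]#aa (head 5)
Step 22: aXaa[q3]a#aa (head 4)
Step 23: aXa[q3]aa#aa (head 3)
Step 24: aX[q3]aaa#aa (head 2)
Step 25: a[q3]Xaaa#aa (head 1)
Step 26: aa[q0]aaa#aa (head 2)
Step 27: aaX[q1]aa#aa (head 3)
Step 28: aaXa[q1]a#aa (head 4)
Step 29: aaXaa[q1]#aa (head 5)
Step 30: aaXaa#[q2]aa (head 6)
Step 31: aaXaa#a[q2]a (head 7)
Step 32: aaXaa#aa[q2]□ (head 8)
Step 33: aaXaa#a[q3]aa (head 7)
Step 34: aaXaa#[q3]aaa (head 6)
Step 35: aaXaa[q3]#aaa (head 5)
Step 36: aaXa[q3]a#aaa (head 4)
Step 37: aaX[q3]aa#aaa (head 3)
Step 38: aa[q3]Xaa#aaa (head 2)
Step 39: aaa[q0]aa#aaa (head 3)
Step 40: aaaX[q1]a#aaa (head 4)
Step 41: aaaXa[q1]#aaa (head 5)
Step 42: aaaXa#[q2]aaa (head 6)
Step 43: aaaXa#a[q2]aa (head 7)
Step 44: aaaXa#aa[q2]a (head 8)
Step 45: aaaXa#aaa[q2]□ (head 9)
Step 46: aaaXa#aa[q3]aa (head 8)
Step 47: aaaXa#a[q3]aaa (head 7)
Step 48: aaaXa#[q3]aaaa (head 6)
Step 49: aaaXa[q3]#aaaa (head 5)
Step 50: aaaX[q3]a#aaaa (head 4)
Step 51: aaa[q3]Xa#aaaa (head 3)
Step 52: aaaa[q0]a#aaaa (head 4)
Step 53: aaaaX[q1]#aaaa (head 5)
Step 54: aaaaX#[q2]aaaa (head 6)
Step 55: aaaaX#a[q2]aaa (head 7)
Step 56: aaaaX#aa[q2]aa (head 8)
Step 57: aaaaX#aaa[q2]a (head 9)
Step 58: aaaaX#aaaa[q2]□ (head 10)
Step 59: aaaaX#aaa[q3]aa (head 9)
Step 60: aaaaX#aa[q3]aaa (head 8)
Step 61: aaaaX#a[q3]aaaa (head 7)
Step 62: aaaaX#[q3]aaaaa (head 6)
Step 63: aaaaX[q3]#aaaaa (head 5)
Step 64: aaaa[q3]X#aaaaa (head 4)
Step 65: aaaaa[q0]#aaaaa (head 5)
Step 66: aaaaa#[q3]aaaaa (head 6)
Step 67: aaaaa[q3]#aaaaa (head 5)
Step 68: aaaa[q3]a#aaaaa (head 4)
Step 69: aaa[q3]aa#aaaaa (head 3)
Step 70: aa[q3]aaa#aaaaa (head 2)
Step 71: a[q3]aaaa#aaaaa (head 1)
Step 72: [q3]aaaaa#aaaaa (head 0)
Step 73: [q3]□aaaaa#aaaaa (head -1)
Step 74: □[qA]aaaaa#aaaaa (head 0)
The machine is in qA, so it halts and accepts.
It halts after 74 steps.

Final answer: Yes - halts after 74 steps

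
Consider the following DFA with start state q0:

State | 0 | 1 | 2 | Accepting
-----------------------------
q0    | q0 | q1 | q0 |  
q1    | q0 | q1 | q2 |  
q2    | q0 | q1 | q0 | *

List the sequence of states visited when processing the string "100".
q0 → q1 → q0 → q0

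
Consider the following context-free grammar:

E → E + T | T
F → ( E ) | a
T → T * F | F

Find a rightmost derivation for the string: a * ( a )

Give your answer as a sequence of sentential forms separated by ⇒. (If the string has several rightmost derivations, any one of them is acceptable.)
Start with E.
Step 1: the rightmost non-terminal is E; apply E → T:  T
Step 2: the rightmost non-terminal is T; apply T → T * F:  T * F
Step 3: the rightmost non-terminal is F; apply F → ( E ):  T * ( E )
Step 4: the rightmost non-terminal is E; apply E → T:  T * ( T )
Step 5: the rightmost non-terminal is T; apply T → F:  T * ( F )
Step 6: the rightmost non-terminal is F; apply F → a:  T * ( a )
Step 7: the rightmost non-terminal is T; apply T → F:  F * ( a )
Step 8: the rightmost non-terminal is F; apply F → a:  a * ( a )

Final answer: E ⇒ T ⇒ T * F ⇒ T * ( E ) ⇒ T * ( T ) ⇒ T * ( F ) ⇒ T * ( a ) ⇒ F * ( a ) ⇒ a * ( a )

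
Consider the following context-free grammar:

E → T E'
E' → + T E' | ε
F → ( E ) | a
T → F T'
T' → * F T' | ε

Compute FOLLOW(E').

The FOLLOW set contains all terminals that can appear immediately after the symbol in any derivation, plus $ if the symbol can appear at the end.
Useful FIRST sets: FIRST(E') = {+, ε}, FIRST(T') = {*, ε} (both E' and T' are nullable).
FOLLOW(E): E is the start symbol → $; E appears in F → ( E ) followed by ')' → FOLLOW(E) = {), $}.
FOLLOW(E'): E' appears at the right end of E → T E' and of E' → + T E', so FOLLOW(E') ⊇ FOLLOW(E) (the second occurrence adds nothing new). FOLLOW(E') = {), $}.

Final answer: {$, )}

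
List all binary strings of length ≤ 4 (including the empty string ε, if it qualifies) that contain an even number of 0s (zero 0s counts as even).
Checking every binary string of length 0 to 4:
  Length 0: accepted: ε | rejected: (none)
  Length 1: accepted: 1 | rejected: 0
  Length 2: accepted: 00, 11 | rejected: 01, 10
  Length 3: accepted: 001, 010, 100, 111 | rejected: 000, 011, 101, 110
  Length 4: accepted: 0000, 0011, 0101, 0110, 1001, 1010, 1100, 1111 | rejected: 0001, 0010, 0100, 0111, 1000, 1011, 1101, 1110
Total: 16 string(s).

Final answer: ε, 1, 00, 11, 001, 010, 100, 111, 0000, 0011, 0101, 0110, 1001, 1010, 1100, 1111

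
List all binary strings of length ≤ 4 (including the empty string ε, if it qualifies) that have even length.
Checking every binary string of length 0 to 4:
  Length 0: accepted: ε | rejected: (none)
  Length 1: accepted: (none) | rejected: 0, 1
  Length 2: accepted: 00, 01, 10, 11 | rejected: (none)
  Length 3: accepted: (none) | rejected: 000, 001, 010, 011, 100, 101, 110, 111
  Length 4: accepted: 0000, 0001, 0010, 0011, 0100, 0101, 0110, 0111, 1000, 1001, 1010, 1011, 1100, 1101, 1110, 1111 | rejected: (none)
Total: 21 string(s).

Final answer: ε, 00, 01, 10, 11, 0000, 0001, 0010, 0011, 0100, 0101, 0110, 0111, 1000, 1001, 1010, 1011, 1100, 1101, 1110, 1111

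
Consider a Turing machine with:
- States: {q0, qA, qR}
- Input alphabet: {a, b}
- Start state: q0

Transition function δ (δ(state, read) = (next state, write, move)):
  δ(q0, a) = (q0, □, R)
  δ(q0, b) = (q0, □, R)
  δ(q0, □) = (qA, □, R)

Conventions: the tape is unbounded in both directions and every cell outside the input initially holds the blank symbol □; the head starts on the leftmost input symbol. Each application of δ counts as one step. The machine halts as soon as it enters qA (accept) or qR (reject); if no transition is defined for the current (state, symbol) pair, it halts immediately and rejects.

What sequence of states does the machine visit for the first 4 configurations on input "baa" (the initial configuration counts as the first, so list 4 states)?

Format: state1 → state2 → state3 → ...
Step 0: [q0]baa (head at position 0)
Step 1: δ(q0, b) = (q0, □, R)  ⊢  □[q0]aa (head at position 1)
Step 2: δ(q0, a) = (q0, □, R)  ⊢  □□[q0]a (head at position 2)
Step 3: δ(q0, a) = (q0, □, R)  ⊢  □□□[q0]□ (head at position 3)
Reading off the states of these 4 configurations: q0 → q0 → q0 → q0

Final answer: q0 → q0 → q0 → q0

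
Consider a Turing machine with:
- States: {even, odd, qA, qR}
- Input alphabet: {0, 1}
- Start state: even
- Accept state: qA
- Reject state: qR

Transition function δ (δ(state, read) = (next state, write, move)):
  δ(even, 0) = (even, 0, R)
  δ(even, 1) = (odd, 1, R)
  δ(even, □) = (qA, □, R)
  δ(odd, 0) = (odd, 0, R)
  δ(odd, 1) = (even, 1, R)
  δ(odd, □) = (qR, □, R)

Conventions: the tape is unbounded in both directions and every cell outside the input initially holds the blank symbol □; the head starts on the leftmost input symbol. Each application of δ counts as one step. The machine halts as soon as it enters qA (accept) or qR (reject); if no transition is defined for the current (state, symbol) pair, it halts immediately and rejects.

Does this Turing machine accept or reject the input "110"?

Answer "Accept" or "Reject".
Step 0: [even]110 (head at position 0)
Step 1: δ(even, 1) = (odd, 1, R)  ⊢  1[odd]10 (head at position 1)
Step 2: δ(odd, 1) = (even, 1, R)  ⊢  11[even]0 (head at position 2)
Step 3: δ(even, 0) = (even, 0, R)  ⊢  110[even]□ (head at position 3)
Step 4: δ(even, □) = (qA, □, R)  ⊢  110□[qA]□ (head at position 4)
The machine is in qA, so it halts and accepts.

Final answer: Accept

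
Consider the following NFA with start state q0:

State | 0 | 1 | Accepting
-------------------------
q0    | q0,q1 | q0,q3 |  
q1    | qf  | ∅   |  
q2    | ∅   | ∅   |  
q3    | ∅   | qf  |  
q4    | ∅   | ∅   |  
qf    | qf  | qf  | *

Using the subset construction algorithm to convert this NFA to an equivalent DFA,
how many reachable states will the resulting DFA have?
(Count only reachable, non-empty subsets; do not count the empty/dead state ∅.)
Start subset: {q0}
{q0}: on 0 → {q0, q1}, on 1 → {q0, q3}
{q0, q1}: on 0 → {q0, q1, qf}, on 1 → {q0, q3}
{q0, q3}: on 0 → {q0, q1}, on 1 → {q0, q3, qf}
{q0, q1, qf}: on 0 → {q0, q1, qf}, on 1 → {q0, q3, qf}
{q0, q3, qf}: on 0 → {q0, q1, qf}, on 1 → {q0, q3, qf}
Reachable non-empty subsets: {q0}, {q0, q1}, {q0, q3}, {q0, q1, qf}, {q0, q3, qf} — 5 in total.

Final answer: 5 states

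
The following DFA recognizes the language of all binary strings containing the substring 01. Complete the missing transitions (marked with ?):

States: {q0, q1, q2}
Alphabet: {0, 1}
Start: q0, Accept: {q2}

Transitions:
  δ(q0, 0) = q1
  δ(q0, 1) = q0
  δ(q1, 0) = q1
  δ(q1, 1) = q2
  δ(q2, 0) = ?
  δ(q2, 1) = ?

What each state remembers (consistent with the given transitions and accept states):
  q0: 01 not seen yet and the last symbol was not 0
  q1: 01 not seen yet and the last symbol was 0
  q2: the substring 01 has already been seen
Filling in the missing entries:
  δ(q2, 0): in q2 (the substring 01 has already been seen), after reading 0 we have: the substring 01 has already been seen → q2
  δ(q2, 1): in q2 (the substring 01 has already been seen), after reading 1 we have: the substring 01 has already been seen → q2

Final answer: δ(q2, 0) = q2; δ(q2, 1) = q2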